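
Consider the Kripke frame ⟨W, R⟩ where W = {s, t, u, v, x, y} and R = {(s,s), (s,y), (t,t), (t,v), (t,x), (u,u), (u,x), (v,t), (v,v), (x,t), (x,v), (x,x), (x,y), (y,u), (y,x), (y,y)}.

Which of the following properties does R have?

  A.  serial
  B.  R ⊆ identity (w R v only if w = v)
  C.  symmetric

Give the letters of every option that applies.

A

(A) serial: every world has an R-successor.
(B) not ⊆ identity: s R y with s ≠ y.
(C) not symmetric: s R y but not y R s.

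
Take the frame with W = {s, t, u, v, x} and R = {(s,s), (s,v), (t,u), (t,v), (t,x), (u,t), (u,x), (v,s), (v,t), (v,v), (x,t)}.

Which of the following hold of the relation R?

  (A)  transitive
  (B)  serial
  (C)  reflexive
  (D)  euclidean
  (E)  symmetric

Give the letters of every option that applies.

(A) not transitive: s R v and v R t but not s R t.
(B) serial: every world has an R-successor.
(C) not reflexive: not t R t.
(D) not euclidean: t R u and t R v but not u R v.
(E) not symmetric: u R x but not x R u.

B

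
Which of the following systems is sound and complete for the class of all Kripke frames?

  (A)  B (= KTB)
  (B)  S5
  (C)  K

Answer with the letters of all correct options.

(A) B (= KTB) is determined by the class of reflexive and symmetric frames.
(B) S5 is determined by the class of reflexive, symmetric, and transitive frames.
(C) K is determined by exactly this class.

C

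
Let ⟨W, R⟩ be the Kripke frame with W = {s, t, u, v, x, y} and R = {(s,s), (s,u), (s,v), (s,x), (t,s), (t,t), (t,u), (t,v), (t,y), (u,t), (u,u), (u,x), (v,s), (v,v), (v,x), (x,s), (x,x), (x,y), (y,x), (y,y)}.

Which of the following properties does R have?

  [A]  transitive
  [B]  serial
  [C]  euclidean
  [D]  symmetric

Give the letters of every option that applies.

(A) not transitive: s R u and u R t but not s R t.
(B) serial: every world has an R-successor.
(C) not euclidean: s R u and s R s but not u R s.
(D) not symmetric: s R u but not u R s.

B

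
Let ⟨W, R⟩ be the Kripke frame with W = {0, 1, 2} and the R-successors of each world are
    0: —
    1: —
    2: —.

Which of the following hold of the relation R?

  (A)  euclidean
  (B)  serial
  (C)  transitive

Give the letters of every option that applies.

(A) euclidean: any two R-successors of the same world are R-related.
(B) not serial: 0 has no R-successor.
(C) transitive: R is closed under composition.

A, C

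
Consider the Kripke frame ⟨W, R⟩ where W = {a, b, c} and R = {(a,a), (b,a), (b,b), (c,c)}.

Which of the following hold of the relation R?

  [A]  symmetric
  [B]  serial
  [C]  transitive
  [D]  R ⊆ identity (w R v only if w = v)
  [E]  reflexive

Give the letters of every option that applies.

(A) not symmetric: b R a but not a R b.
(B) serial: every world has an R-successor.
(C) transitive: R is closed under composition.
(D) not ⊆ identity: b R a with b ≠ a.
(E) reflexive: each world relates to itself.

B, C, E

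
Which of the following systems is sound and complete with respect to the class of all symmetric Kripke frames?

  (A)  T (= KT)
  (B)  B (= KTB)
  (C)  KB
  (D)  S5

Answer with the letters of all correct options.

C

(A) T (= KT) is determined by the class of reflexive frames.
(B) B (= KTB) is determined by the class of reflexive and symmetric frames.
(C) KB is determined by exactly this class.
(D) S5 is determined by the class of reflexive, symmetric, and transitive frames.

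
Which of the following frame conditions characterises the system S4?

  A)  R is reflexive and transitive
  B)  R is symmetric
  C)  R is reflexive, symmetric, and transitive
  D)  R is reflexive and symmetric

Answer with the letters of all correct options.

(A) S4 is sound and complete for exactly this class.
(B) this class determines KB, not S4.
(C) this class determines S5, not S4.
(D) this class determines B (= KTB), not S4.

A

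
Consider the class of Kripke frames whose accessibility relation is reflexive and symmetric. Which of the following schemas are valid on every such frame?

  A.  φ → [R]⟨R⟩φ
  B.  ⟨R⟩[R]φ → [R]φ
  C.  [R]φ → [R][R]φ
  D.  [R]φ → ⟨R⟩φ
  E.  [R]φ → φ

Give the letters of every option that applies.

Reflexive relations are serial.
(A) φ → [R]⟨R⟩φ is axiom B; it is valid on a frame exactly when R is symmetric. Every such R is symmetric, so valid.
(B) ⟨R⟩[R]φ → [R]φ (the dual of axiom 5) characterises the euclidean frames. Such an R need not be euclidean — not valid.
(C) axiom 4: valid iff R is transitive. Such an R need not be transitive — not valid.
(D) [R]φ → ⟨R⟩φ (axiom D) characterises the serial frames. Every such R is serial — valid.
(E) axiom T: valid iff R is reflexive. Every such R is reflexive — valid.

A, D, E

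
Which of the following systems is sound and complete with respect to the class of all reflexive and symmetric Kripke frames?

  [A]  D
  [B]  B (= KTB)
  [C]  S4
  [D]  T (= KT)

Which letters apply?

B

(A) D is determined by the class of serial frames.
(B) B (= KTB) is determined by exactly this class.
(C) S4 is determined by the class of reflexive and transitive frames.
(D) T (= KT) is determined by the class of reflexive frames.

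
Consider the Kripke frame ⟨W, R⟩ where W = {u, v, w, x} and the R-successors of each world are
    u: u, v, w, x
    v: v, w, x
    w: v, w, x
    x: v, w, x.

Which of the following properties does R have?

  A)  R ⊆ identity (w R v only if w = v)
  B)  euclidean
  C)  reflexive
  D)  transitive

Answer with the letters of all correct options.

C, D

(A) not ⊆ identity: u R v with u ≠ v.
(B) not euclidean: u R v and u R u but not v R u.
(C) reflexive: each world relates to itself.
(D) transitive: R is closed under composition.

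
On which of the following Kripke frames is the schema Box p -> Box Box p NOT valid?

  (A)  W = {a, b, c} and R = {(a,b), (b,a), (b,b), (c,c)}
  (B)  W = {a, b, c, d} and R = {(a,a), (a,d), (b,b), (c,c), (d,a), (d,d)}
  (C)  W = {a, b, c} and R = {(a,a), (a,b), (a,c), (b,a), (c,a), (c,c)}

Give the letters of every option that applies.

The schema Box p -> Box Box p is axiom 4; it is valid on a frame iff R is transitive.
(A) R is not transitive (a R b and b R a but not a R a), so the schema fails here.
(B) R is transitive (R is closed under composition), so the schema is valid here.
(C) R is not transitive (b R a and a R b but not b R b), so the schema fails here.

A, C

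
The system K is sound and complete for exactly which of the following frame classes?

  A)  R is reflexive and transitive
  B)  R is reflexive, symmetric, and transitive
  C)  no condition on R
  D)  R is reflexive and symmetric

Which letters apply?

C

(A) this class determines S4, not K.
(B) this class determines S5, not K.
(C) K is sound and complete for exactly this class.
(D) this class determines B (= KTB), not K.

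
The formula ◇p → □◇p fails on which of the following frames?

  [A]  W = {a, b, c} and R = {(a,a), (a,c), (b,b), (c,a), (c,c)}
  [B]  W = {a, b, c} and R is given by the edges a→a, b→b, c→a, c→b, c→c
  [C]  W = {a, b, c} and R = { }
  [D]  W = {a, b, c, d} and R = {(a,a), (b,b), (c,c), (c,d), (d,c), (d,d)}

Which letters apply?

B

The schema ◇p → □◇p is axiom 5; it is valid on a frame iff R is euclidean.
(A) R is euclidean (any two R-successors of the same world are R-related), so the schema is valid here.
(B) R is not euclidean (c R a and c R b but not a R b), so the schema fails here.
(C) R is euclidean (any two R-successors of the same world are R-related), so the schema is valid here.
(D) R is euclidean (any two R-successors of the same world are R-related), so the schema is valid here.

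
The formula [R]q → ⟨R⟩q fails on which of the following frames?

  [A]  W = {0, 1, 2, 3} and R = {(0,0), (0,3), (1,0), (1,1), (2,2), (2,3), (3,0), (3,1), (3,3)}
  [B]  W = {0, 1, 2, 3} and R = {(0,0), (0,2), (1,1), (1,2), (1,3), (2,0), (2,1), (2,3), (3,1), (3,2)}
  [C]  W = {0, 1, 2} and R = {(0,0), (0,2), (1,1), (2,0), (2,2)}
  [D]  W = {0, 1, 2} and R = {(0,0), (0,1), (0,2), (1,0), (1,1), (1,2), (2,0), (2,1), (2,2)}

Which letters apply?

none

The schema [R]q → ⟨R⟩q is axiom D; it is valid on a frame iff R is serial.
(A) R is serial (every world has an R-successor), so the schema is valid here.
(B) R is serial (every world has an R-successor), so the schema is valid here.
(C) R is serial (every world has an R-successor), so the schema is valid here.
(D) R is serial (every world has an R-successor), so the schema is valid here.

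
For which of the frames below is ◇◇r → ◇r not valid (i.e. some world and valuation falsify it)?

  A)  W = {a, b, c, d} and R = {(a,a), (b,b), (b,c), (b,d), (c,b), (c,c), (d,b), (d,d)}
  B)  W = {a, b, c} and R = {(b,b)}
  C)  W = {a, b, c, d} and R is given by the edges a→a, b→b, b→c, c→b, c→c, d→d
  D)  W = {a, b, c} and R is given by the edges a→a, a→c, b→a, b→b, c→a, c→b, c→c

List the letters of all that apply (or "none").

The schema ◇◇r → ◇r is the dual of axiom 4; it is valid on a frame iff R is transitive.
(A) R is not transitive (c R b and b R d but not c R d), so the schema fails here.
(B) R is transitive (R is closed under composition), so the schema is valid here.
(C) R is transitive (R is closed under composition), so the schema is valid here.
(D) R is not transitive (a R c and c R b but not a R b), so the schema fails here.

A, D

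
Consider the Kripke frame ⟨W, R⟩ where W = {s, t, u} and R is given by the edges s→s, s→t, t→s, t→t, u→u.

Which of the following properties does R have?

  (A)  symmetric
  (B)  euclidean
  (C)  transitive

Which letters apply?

(A) symmetric: every R-edge is matched by its reverse.
(B) euclidean: any two R-successors of the same world are R-related.
(C) transitive: R is closed under composition.

A, B, C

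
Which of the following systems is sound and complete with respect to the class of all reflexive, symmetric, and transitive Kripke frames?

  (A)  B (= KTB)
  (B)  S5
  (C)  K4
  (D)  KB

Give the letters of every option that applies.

(A) B (= KTB) is determined by the class of reflexive and symmetric frames.
(B) S5 is determined by exactly this class.
(C) K4 is determined by the class of transitive frames.
(D) KB is determined by the class of symmetric frames.

B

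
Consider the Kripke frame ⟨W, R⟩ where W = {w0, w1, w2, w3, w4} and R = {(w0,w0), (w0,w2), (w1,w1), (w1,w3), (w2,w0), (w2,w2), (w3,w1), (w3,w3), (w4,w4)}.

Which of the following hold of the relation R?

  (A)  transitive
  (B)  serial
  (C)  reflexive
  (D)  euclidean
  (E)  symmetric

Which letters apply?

A, B, C, D, E

(A) transitive: R is closed under composition.
(B) serial: every world has an R-successor.
(C) reflexive: each world relates to itself.
(D) euclidean: any two R-successors of the same world are R-related.
(E) symmetric: every R-edge is matched by its reverse.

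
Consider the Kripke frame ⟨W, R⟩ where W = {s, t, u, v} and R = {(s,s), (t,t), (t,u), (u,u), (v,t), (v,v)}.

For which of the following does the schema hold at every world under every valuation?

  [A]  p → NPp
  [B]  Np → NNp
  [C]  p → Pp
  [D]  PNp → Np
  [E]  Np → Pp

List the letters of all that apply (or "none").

R is reflexive: each world relates to itself.
R is not symmetric: t R u but not u R t.
R is not transitive: v R t and t R u but not v R u.
R is not euclidean: t R u and t R t but not u R t.
R is serial: every world has an R-successor.
(A) p → NPp is axiom B, which corresponds to symmetry. R is not symmetric — not valid.
(B) Np → NNp (axiom 4) characterises the transitive frames. R is not transitive — not valid.
(C) p → Pp is the dual of axiom T; it is valid on a frame exactly when R is reflexive. R is reflexive, so valid.
(D) PNp → Np (the dual of axiom 5) characterises the euclidean frames. R is not euclidean — not valid.
(E) Np → Pp is axiom D; it is valid on a frame exactly when R is serial. R is serial, so valid.

C, E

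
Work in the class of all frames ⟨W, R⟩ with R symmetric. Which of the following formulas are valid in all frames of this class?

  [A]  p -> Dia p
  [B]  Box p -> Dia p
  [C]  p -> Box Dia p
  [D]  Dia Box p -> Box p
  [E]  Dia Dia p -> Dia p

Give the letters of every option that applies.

C

(A) p -> Dia p (the dual of axiom T) characterises the reflexive frames. Such an R need not be reflexive — not valid.
(B) Box p -> Dia p is axiom D; it is valid on a frame exactly when R is serial. Such an R need not be serial, so not valid.
(C) p -> Box Dia p (axiom B) characterises the symmetric frames. Every such R is symmetric — valid.
(D) Dia Box p -> Box p is the dual of axiom 5, which corresponds to the euclidean property. Such an R need not be euclidean — not valid.
(E) Dia Dia p -> Dia p (the dual of axiom 4) characterises the transitive frames. Such an R need not be transitive — not valid.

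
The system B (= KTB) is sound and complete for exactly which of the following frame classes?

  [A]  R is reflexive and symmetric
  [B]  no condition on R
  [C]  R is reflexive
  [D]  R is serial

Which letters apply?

(A) B (= KTB) is sound and complete for exactly this class.
(B) this class determines K, not B (= KTB).
(C) this class determines T (= KT), not B (= KTB).
(D) this class determines D, not B (= KTB).

A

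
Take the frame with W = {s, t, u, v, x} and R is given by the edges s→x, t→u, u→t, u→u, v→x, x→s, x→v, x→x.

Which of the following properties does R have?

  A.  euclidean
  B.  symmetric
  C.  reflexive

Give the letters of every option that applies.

B

(A) not euclidean: x R s and x R v but not s R v.
(B) symmetric: every R-edge is matched by its reverse.
(C) not reflexive: not s R s.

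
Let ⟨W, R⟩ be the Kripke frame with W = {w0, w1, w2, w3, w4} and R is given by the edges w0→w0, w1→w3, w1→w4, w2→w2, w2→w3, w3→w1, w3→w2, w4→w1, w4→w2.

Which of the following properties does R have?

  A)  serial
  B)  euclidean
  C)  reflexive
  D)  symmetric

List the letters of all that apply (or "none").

(A) serial: every world has an R-successor.
(B) not euclidean: w1 R w3 and w1 R w4 but not w3 R w4.
(C) not reflexive: not w1 R w1.
(D) not symmetric: w4 R w2 but not w2 R w4.

A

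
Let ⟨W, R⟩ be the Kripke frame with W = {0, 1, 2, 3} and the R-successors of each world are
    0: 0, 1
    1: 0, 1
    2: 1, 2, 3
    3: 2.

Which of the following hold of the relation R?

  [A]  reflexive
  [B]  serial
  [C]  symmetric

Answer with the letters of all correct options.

(A) not reflexive: not 3 R 3.
(B) serial: every world has an R-successor.
(C) not symmetric: 2 R 1 but not 1 R 2.

B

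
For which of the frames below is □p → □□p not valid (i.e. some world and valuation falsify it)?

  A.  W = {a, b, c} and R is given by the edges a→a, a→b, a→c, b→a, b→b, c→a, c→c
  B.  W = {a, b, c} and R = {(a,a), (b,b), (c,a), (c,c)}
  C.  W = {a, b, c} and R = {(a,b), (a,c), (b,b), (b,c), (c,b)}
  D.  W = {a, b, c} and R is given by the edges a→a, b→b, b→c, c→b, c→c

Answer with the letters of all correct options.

The schema □p → □□p is axiom 4; it is valid on a frame iff R is transitive.
(A) R is not transitive (b R a and a R c but not b R c), so the schema fails here.
(B) R is transitive (R is closed under composition), so the schema is valid here.
(C) R is not transitive (c R b and b R c but not c R c), so the schema fails here.
(D) R is transitive (R is closed under composition), so the schema is valid here.

A, C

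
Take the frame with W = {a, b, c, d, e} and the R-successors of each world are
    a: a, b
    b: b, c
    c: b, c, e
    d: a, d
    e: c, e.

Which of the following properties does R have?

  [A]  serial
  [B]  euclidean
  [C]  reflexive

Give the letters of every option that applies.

(A) serial: every world has an R-successor.
(B) not euclidean: a R b and a R a but not b R a.
(C) reflexive: each world relates to itself.

A, C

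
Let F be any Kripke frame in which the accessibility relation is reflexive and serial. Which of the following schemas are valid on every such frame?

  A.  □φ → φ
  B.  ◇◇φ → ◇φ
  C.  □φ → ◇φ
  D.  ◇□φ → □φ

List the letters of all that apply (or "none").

A, C

(A) □φ → φ (axiom T) characterises the reflexive frames. Every such R is reflexive — valid.
(B) ◇◇φ → ◇φ (the dual of axiom 4) characterises the transitive frames. Such an R need not be transitive — not valid.
(C) axiom D: valid iff R is serial. Every such R is serial — valid.
(D) ◇□φ → □φ is the dual of axiom 5, which corresponds to the euclidean property. Such an R need not be euclidean — not valid.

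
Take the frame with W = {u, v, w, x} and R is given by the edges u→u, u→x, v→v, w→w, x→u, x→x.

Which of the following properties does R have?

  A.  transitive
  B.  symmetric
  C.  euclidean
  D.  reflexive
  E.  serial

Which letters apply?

A, B, C, D, E

(A) transitive: R is closed under composition.
(B) symmetric: every R-edge is matched by its reverse.
(C) euclidean: any two R-successors of the same world are R-related.
(D) reflexive: each world relates to itself.
(E) serial: every world has an R-successor.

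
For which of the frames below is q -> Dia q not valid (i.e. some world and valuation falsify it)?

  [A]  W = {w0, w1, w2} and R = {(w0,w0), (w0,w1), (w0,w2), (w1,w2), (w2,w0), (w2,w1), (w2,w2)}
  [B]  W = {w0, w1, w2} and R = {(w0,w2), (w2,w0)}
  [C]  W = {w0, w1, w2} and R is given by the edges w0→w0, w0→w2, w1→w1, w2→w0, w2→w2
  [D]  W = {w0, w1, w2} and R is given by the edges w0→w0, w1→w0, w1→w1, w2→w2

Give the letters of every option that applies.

A, B

The schema q -> Dia q is the dual of axiom T; it is valid on a frame iff R is reflexive.
(A) R is not reflexive (not w1 R w1), so the schema fails here.
(B) R is not reflexive (not w0 R w0), so the schema fails here.
(C) R is reflexive (each world relates to itself), so the schema is valid here.
(D) R is reflexive (each world relates to itself), so the schema is valid here.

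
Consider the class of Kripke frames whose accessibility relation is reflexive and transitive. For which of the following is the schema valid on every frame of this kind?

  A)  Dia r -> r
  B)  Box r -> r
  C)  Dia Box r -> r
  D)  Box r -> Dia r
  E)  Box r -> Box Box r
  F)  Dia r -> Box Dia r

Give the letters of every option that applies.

B, D, E

Reflexive relations are serial.
(A) Dia r -> r is valid only on frames where every R-edge is a self-loop. Such an R need not be a subset of the identity — not valid.
(B) axiom T: valid iff R is reflexive. Every such R is reflexive — valid.
(C) the dual of axiom B: valid iff R is symmetric. Such an R need not be symmetric — not valid.
(D) Box r -> Dia r is axiom D, which corresponds to seriality. Every such R is serial — valid.
(E) Box r -> Box Box r (axiom 4) characterises the transitive frames. Every such R is transitive — valid.
(F) Dia r -> Box Dia r is axiom 5, which corresponds to the euclidean property. Such an R need not be euclidean — not valid.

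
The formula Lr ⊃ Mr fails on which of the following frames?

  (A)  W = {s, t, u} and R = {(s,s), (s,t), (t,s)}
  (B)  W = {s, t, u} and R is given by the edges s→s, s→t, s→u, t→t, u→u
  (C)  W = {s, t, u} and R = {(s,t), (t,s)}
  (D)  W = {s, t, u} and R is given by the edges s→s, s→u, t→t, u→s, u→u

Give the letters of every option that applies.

The schema Lr ⊃ Mr is axiom D; it is valid on a frame iff R is serial.
(A) R is not serial (u has no R-successor), so the schema fails here.
(B) R is serial (every world has an R-successor), so the schema is valid here.
(C) R is not serial (u has no R-successor), so the schema fails here.
(D) R is serial (every world has an R-successor), so the schema is valid here.

A, C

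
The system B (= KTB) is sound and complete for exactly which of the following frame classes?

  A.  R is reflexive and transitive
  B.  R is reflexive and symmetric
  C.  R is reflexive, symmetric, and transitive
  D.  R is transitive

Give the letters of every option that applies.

(A) this class determines S4, not B (= KTB).
(B) B (= KTB) is sound and complete for exactly this class.
(C) this class determines S5, not B (= KTB).
(D) this class determines K4, not B (= KTB).

B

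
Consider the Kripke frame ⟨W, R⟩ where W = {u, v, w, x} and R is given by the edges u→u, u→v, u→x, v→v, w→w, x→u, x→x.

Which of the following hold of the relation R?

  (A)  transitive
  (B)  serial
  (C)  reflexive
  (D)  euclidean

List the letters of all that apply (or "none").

(A) not transitive: x R u and u R v but not x R v.
(B) serial: every world has an R-successor.
(C) reflexive: each world relates to itself.
(D) not euclidean: u R v and u R u but not v R u.

B, C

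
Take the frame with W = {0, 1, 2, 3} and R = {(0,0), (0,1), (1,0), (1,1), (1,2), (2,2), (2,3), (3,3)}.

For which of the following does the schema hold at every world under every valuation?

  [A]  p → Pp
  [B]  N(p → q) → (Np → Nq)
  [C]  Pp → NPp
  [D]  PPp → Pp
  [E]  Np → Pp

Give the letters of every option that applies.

A, B, E

R is reflexive: each world relates to itself.
R is not transitive: 0 R 1 and 1 R 2 but not 0 R 2.
R is not euclidean: 1 R 0 and 1 R 2 but not 0 R 2.
R is serial: every world has an R-successor.
(A) the dual of axiom T: valid iff R is reflexive. R is reflexive — valid.
(B) N(p → q) → (Np → Nq) is axiom K, valid on every Kripke frame — valid.
(C) Pp → NPp is axiom 5; it is valid on a frame exactly when R is euclidean. R is not euclidean, so not valid.
(D) the dual of axiom 4: valid iff R is transitive. R is not transitive — not valid.
(E) Np → Pp is axiom D; it is valid on a frame exactly when R is serial. R is serial, so valid.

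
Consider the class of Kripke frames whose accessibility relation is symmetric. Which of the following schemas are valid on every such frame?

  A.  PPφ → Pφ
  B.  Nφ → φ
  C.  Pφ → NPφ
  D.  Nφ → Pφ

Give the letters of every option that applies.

none

(A) PPφ → Pφ is the dual of axiom 4, which corresponds to transitivity. Such an R need not be transitive — not valid.
(B) Nφ → φ is axiom T, which corresponds to reflexivity. Such an R need not be reflexive — not valid.
(C) Pφ → NPφ (axiom 5) characterises the euclidean frames. Such an R need not be euclidean — not valid.
(D) Nφ → Pφ is axiom D, which corresponds to seriality. Such an R need not be serial — not valid.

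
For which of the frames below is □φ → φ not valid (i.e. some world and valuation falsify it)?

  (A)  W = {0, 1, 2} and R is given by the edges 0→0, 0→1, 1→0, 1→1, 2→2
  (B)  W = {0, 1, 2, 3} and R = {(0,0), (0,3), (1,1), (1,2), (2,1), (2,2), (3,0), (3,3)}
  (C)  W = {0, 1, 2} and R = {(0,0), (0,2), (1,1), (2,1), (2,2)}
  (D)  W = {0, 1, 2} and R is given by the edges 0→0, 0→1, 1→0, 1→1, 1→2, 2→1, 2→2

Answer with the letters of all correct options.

none

The schema □φ → φ is axiom T; it is valid on a frame iff R is reflexive.
(A) R is reflexive (each world relates to itself), so the schema is valid here.
(B) R is reflexive (each world relates to itself), so the schema is valid here.
(C) R is reflexive (each world relates to itself), so the schema is valid here.
(D) R is reflexive (each world relates to itself), so the schema is valid here.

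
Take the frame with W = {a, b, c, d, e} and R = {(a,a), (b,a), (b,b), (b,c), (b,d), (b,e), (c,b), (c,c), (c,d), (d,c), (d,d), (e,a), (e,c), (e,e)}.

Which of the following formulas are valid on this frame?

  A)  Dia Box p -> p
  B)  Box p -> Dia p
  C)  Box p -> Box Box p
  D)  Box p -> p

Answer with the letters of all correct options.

B, D

R is reflexive: each world relates to itself.
R is not symmetric: b R a but not a R b.
R is not transitive: c R b and b R a but not c R a.
R is serial: every world has an R-successor.
(A) Dia Box p -> p is the dual of axiom B, which corresponds to symmetry. R is not symmetric — not valid.
(B) axiom D: valid iff R is serial. R is serial — valid.
(C) Box p -> Box Box p (axiom 4) characterises the transitive frames. R is not transitive — not valid.
(D) Box p -> p is axiom T; it is valid on a frame exactly when R is reflexive. R is reflexive, so valid.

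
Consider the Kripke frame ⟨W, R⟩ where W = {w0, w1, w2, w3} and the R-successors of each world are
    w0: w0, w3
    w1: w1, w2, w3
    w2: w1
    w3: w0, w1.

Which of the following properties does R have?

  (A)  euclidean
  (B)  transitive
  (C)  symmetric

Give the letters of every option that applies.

C

(A) not euclidean: w1 R w2 and w1 R w3 but not w2 R w3.
(B) not transitive: w0 R w3 and w3 R w1 but not w0 R w1.
(C) symmetric: every R-edge is matched by its reverse.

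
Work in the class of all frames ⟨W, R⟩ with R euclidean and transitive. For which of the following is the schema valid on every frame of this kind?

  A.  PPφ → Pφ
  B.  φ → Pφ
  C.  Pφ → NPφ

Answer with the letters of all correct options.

(A) PPφ → Pφ is the dual of axiom 4; it is valid on a frame exactly when R is transitive. Every such R is transitive, so valid.
(B) φ → Pφ is the dual of axiom T; it is valid on a frame exactly when R is reflexive. Such an R need not be reflexive, so not valid.
(C) Pφ → NPφ is axiom 5; it is valid on a frame exactly when R is euclidean. Every such R is euclidean, so valid.

A, C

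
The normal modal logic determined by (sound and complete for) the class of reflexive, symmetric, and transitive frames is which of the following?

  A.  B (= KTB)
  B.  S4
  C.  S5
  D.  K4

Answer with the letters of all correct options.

C

(A) B (= KTB) is determined by the class of reflexive and symmetric frames.
(B) S4 is determined by the class of reflexive and transitive frames.
(C) S5 is determined by exactly this class.
(D) K4 is determined by the class of transitive frames.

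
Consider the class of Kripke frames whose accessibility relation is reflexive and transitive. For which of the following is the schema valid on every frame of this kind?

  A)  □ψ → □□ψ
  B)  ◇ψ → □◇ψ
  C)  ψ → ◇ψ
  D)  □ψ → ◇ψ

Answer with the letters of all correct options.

A, C, D

Reflexive relations are serial.
(A) □ψ → □□ψ is axiom 4, which corresponds to transitivity. Every such R is transitive — valid.
(B) axiom 5: valid iff R is euclidean. Such an R need not be euclidean — not valid.
(C) ψ → ◇ψ is the dual of axiom T; it is valid on a frame exactly when R is reflexive. Every such R is reflexive, so valid.
(D) axiom D: valid iff R is serial. Every such R is serial — valid.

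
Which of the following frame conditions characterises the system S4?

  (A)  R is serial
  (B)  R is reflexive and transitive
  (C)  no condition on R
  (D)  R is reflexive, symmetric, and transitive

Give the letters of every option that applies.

B

(A) this class determines D, not S4.
(B) S4 is sound and complete for exactly this class.
(C) this class determines K, not S4.
(D) this class determines S5, not S4.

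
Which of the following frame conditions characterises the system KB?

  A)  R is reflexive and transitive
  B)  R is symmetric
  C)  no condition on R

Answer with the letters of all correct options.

B

(A) this class determines S4, not KB.
(B) KB is sound and complete for exactly this class.
(C) this class determines K, not KB.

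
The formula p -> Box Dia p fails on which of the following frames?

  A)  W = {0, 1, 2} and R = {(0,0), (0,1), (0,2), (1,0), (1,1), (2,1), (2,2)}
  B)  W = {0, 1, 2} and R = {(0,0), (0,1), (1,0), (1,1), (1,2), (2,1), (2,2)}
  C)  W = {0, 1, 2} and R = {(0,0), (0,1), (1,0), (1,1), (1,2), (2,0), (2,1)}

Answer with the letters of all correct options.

The schema p -> Box Dia p is axiom B; it is valid on a frame iff R is symmetric.
(A) R is not symmetric (0 R 2 but not 2 R 0), so the schema fails here.
(B) R is symmetric (every R-edge is matched by its reverse), so the schema is valid here.
(C) R is not symmetric (2 R 0 but not 0 R 2), so the schema fails here.

A, C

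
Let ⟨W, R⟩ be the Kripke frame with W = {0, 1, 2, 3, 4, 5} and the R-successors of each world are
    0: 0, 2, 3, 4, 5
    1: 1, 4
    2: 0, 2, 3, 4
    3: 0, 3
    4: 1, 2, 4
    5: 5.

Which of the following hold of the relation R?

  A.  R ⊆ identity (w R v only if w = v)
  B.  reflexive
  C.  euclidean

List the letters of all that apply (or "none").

(A) not ⊆ identity: 0 R 2 with 0 ≠ 2.
(B) reflexive: each world relates to itself.
(C) not euclidean: 0 R 2 and 0 R 5 but not 2 R 5.

B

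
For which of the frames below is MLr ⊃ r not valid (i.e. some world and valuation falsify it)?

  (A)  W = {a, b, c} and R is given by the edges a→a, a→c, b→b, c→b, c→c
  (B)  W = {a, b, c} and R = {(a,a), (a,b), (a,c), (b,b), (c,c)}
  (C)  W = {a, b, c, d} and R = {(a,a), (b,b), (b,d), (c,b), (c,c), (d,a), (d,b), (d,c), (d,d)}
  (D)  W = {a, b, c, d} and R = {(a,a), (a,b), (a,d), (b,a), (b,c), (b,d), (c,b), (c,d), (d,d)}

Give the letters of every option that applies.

The schema MLr ⊃ r is the dual of axiom B; it is valid on a frame iff R is symmetric.
(A) R is not symmetric (a R c but not c R a), so the schema fails here.
(B) R is not symmetric (a R b but not b R a), so the schema fails here.
(C) R is not symmetric (c R b but not b R c), so the schema fails here.
(D) R is not symmetric (a R d but not d R a), so the schema fails here.

A, B, C, D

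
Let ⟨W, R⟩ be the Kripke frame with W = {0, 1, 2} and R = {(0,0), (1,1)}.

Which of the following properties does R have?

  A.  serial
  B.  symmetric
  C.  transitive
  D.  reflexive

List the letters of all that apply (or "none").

B, C

(A) not serial: 2 has no R-successor.
(B) symmetric: every R-edge is matched by its reverse.
(C) transitive: R is closed under composition.
(D) not reflexive: not 2 R 2.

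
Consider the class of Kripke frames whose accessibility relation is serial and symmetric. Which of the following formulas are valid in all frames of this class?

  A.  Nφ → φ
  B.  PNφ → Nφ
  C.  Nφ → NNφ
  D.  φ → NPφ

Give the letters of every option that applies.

D

(A) Nφ → φ (axiom T) characterises the reflexive frames. Such an R need not be reflexive — not valid.
(B) PNφ → Nφ (the dual of axiom 5) characterises the euclidean frames. Such an R need not be euclidean — not valid.
(C) Nφ → NNφ (axiom 4) characterises the transitive frames. Such an R need not be transitive — not valid.
(D) φ → NPφ is axiom B, which corresponds to symmetry. Every such R is symmetric — valid.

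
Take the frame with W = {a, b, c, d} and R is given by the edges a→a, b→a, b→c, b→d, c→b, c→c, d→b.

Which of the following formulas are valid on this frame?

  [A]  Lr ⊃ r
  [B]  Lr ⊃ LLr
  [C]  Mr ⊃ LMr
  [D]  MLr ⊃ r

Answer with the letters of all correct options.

R is not reflexive: not b R b.
R is not symmetric: b R a but not a R b.
R is not transitive: b R c and c R b but not b R b.
R is not euclidean: b R a and b R c but not a R c.
(A) Lr ⊃ r (axiom T) characterises the reflexive frames. R is not reflexive — not valid.
(B) axiom 4: valid iff R is transitive. R is not transitive — not valid.
(C) axiom 5: valid iff R is euclidean. R is not euclidean — not valid.
(D) MLr ⊃ r (the dual of axiom B) characterises the symmetric frames. R is not symmetric — not valid.

none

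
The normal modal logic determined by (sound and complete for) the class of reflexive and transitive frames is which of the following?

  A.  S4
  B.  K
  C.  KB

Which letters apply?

(A) S4 is determined by exactly this class.
(B) K is determined by the class of arbitrary frames.
(C) KB is determined by the class of symmetric frames.

A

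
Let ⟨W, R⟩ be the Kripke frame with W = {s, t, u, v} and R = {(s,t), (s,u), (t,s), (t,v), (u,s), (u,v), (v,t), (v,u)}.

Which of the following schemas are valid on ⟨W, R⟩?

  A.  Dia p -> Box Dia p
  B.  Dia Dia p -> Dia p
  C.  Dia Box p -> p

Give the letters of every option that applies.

C

R is symmetric: every R-edge is matched by its reverse.
R is not transitive: s R t and t R s but not s R s.
R is not euclidean: s R t and s R u but not t R u.
(A) Dia p -> Box Dia p is axiom 5; it is valid on a frame exactly when R is euclidean. R is not euclidean, so not valid.
(B) the dual of axiom 4: valid iff R is transitive. R is not transitive — not valid.
(C) Dia Box p -> p is the dual of axiom B; it is valid on a frame exactly when R is symmetric. R is symmetric, so valid.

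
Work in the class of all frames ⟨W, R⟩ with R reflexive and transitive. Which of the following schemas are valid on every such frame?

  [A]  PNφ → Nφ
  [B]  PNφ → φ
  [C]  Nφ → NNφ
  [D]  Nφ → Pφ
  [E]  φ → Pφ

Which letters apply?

C, D, E

Reflexive relations are serial.
(A) PNφ → Nφ (the dual of axiom 5) characterises the euclidean frames. Such an R need not be euclidean — not valid.
(B) PNφ → φ is the dual of axiom B; it is valid on a frame exactly when R is symmetric. Such an R need not be symmetric, so not valid.
(C) Nφ → NNφ is axiom 4, which corresponds to transitivity. Every such R is transitive — valid.
(D) axiom D: valid iff R is serial. Every such R is serial — valid.
(E) φ → Pφ (the dual of axiom T) characterises the reflexive frames. Every such R is reflexive — valid.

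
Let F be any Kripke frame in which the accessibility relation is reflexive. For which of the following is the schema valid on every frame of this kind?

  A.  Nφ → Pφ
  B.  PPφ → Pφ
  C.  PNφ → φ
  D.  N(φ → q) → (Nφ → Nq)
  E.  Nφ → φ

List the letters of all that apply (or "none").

A reflexive relation is serial.
(A) axiom D: valid iff R is serial. Every such R is serial — valid.
(B) PPφ → Pφ is the dual of axiom 4, which corresponds to transitivity. Such an R need not be transitive — not valid.
(C) the dual of axiom B: valid iff R is symmetric. Such an R need not be symmetric — not valid.
(D) this is just K, valid on every normal frame.
(E) axiom T: valid iff R is reflexive. Every such R is reflexive — valid.

A, D, E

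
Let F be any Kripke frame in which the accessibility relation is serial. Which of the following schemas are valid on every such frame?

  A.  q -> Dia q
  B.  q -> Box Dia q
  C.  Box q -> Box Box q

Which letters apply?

none

(A) q -> Dia q is the dual of axiom T, which corresponds to reflexivity. Such an R need not be reflexive — not valid.
(B) q -> Box Dia q (axiom B) characterises the symmetric frames. Such an R need not be symmetric — not valid.
(C) axiom 4: valid iff R is transitive. Such an R need not be transitive — not valid.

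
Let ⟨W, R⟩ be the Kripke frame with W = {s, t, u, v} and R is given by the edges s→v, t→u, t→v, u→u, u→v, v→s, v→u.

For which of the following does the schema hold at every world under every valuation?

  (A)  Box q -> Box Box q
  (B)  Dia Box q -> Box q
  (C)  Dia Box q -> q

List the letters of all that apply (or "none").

none

R is not symmetric: t R u but not u R t.
R is not transitive: s R v and v R s but not s R s.
R is not euclidean: v R s and v R u but not s R u.
(A) Box q -> Box Box q (axiom 4) characterises the transitive frames. R is not transitive — not valid.
(B) Dia Box q -> Box q is the dual of axiom 5; it is valid on a frame exactly when R is euclidean. R is not euclidean, so not valid.
(C) Dia Box q -> q (the dual of axiom B) characterises the symmetric frames. R is not symmetric — not valid.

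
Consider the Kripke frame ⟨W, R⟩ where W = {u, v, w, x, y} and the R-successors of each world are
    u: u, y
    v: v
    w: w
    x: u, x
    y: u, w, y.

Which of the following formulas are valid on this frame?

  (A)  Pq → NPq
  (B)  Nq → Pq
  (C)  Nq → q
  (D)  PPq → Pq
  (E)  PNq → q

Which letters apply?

B, C

R is reflexive: each world relates to itself.
R is not symmetric: x R u but not u R x.
R is not transitive: u R y and y R w but not u R w.
R is not euclidean: x R u and x R x but not u R x.
R is serial: every world has an R-successor.
(A) Pq → NPq is axiom 5, which corresponds to the euclidean property. R is not euclidean — not valid.
(B) Nq → Pq is axiom D, which corresponds to seriality. R is serial — valid.
(C) Nq → q (axiom T) characterises the reflexive frames. R is reflexive — valid.
(D) the dual of axiom 4: valid iff R is transitive. R is not transitive — not valid.
(E) PNq → q is the dual of axiom B; it is valid on a frame exactly when R is symmetric. R is not symmetric, so not valid.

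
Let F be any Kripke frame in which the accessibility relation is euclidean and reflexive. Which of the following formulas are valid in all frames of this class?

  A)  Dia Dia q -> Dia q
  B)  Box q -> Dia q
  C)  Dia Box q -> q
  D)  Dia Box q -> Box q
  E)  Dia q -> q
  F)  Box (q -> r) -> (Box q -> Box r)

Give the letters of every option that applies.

A, B, C, D, F

A reflexive euclidean relation is also symmetric (from wRw and wRv the euclidean condition gives vRw) and hence transitive; it is an equivalence relation.
(A) Dia Dia q -> Dia q is the dual of axiom 4, which corresponds to transitivity. Every such R is transitive — valid.
(B) Box q -> Dia q is axiom D, which corresponds to seriality. Every such R is serial — valid.
(C) Dia Box q -> q is the dual of axiom B, which corresponds to symmetry. Every such R is symmetric — valid.
(D) Dia Box q -> Box q is the dual of axiom 5; it is valid on a frame exactly when R is euclidean. Every such R is euclidean, so valid.
(E) Dia q -> q is valid only on frames where every R-edge is a self-loop. Such an R need not be a subset of the identity — not valid.
(F) Box (q -> r) -> (Box q -> Box r) is axiom K, valid on every Kripke frame — valid.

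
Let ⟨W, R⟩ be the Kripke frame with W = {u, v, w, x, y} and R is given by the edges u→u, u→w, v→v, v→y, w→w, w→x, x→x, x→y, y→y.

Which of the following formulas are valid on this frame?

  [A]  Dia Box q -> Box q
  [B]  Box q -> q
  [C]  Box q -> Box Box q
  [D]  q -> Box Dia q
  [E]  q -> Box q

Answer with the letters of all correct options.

R is reflexive: each world relates to itself.
R is not symmetric: u R w but not w R u.
R is not transitive: u R w and w R x but not u R x.
R is not euclidean: u R w and u R u but not w R u.
R is not a subset of the identity: u R w with u ≠ w.
(A) Dia Box q -> Box q is the dual of axiom 5; it is valid on a frame exactly when R is euclidean. R is not euclidean, so not valid.
(B) Box q -> q (axiom T) characterises the reflexive frames. R is reflexive — valid.
(C) axiom 4: valid iff R is transitive. R is not transitive — not valid.
(D) q -> Box Dia q is axiom B; it is valid on a frame exactly when R is symmetric. R is not symmetric, so not valid.
(E) q -> Box q is valid only on frames where every R-edge is a self-loop. Here R ⊄ identity — not valid.

B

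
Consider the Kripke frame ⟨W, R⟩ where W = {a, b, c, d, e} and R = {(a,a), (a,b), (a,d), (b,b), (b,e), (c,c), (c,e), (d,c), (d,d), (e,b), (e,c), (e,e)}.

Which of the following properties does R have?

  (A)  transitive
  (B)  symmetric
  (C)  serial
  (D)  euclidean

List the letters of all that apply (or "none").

C

(A) not transitive: a R b and b R e but not a R e.
(B) not symmetric: a R b but not b R a.
(C) serial: every world has an R-successor.
(D) not euclidean: a R b and a R a but not b R a.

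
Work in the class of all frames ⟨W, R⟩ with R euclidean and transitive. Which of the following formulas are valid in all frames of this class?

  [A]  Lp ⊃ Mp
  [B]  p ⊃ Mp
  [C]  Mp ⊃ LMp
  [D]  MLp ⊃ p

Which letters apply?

(A) Lp ⊃ Mp is axiom D, which corresponds to seriality. Such an R need not be serial — not valid.
(B) the dual of axiom T: valid iff R is reflexive. Such an R need not be reflexive — not valid.
(C) Mp ⊃ LMp is axiom 5; it is valid on a frame exactly when R is euclidean. Every such R is euclidean, so valid.
(D) the dual of axiom B: valid iff R is symmetric. Such an R need not be symmetric — not valid.

C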